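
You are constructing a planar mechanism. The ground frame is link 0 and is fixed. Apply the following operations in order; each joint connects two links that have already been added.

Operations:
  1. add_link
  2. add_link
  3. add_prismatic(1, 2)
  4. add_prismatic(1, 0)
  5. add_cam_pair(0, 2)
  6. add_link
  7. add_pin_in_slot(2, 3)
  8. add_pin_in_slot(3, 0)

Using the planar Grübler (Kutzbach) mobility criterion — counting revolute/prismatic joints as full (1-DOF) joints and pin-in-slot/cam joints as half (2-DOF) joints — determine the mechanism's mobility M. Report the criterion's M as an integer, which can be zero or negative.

(L,J1,J2)=(1,0,0); link0 fixed
link1: (2,0,0)
link2: (3,0,0)
P 1-2 [J1]: (3,1,0)
P 1-0 [J1]: (3,2,0)
C 0-2 [J2]: (3,2,1)
link3: (4,2,1)
PS 2-3 [J2]: (4,2,2)
PS 3-0 [J2]: (4,2,3)
Grübler: 3·3 − 2·2 − 3 = 2

M = 2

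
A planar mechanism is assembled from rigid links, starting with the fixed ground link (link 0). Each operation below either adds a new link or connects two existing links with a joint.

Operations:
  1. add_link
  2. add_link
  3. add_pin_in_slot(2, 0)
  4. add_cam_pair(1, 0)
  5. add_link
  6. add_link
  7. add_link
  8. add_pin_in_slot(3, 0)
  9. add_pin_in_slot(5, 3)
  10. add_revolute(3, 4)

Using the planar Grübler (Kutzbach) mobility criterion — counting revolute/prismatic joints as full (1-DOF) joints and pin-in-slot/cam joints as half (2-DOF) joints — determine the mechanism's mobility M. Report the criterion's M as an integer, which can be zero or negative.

M = 9

[1;0;0] (link 0 is ground)
L+ [2;0;0]
L+ [3;0;0]
PS(2,0)∈J2 [3;0;1]
C(1,0)∈J2 [3;0;2]
L+ [4;0;2]
L+ [5;0;2]
L+ [6;0;2]
PS(3,0)∈J2 [6;0;3]
PS(5,3)∈J2 [6;0;4]
R(3,4)∈J1 [6;1;4]
mobility = 15 − 2 − 4 = 9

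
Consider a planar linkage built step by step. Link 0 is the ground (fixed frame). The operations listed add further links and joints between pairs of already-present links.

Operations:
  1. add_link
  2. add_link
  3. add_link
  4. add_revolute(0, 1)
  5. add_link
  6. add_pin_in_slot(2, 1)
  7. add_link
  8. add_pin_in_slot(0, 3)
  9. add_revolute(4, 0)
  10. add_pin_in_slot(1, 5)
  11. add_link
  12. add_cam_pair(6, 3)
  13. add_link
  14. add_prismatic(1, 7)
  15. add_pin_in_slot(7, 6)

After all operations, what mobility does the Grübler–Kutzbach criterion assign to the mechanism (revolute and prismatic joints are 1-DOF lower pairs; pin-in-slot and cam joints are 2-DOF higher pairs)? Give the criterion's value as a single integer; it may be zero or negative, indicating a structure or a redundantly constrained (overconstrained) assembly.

M = 10

link 0 = ground. State L|J1|J2 = 1|0|0
+link1  2|0|0
+link2  3|0|0
+link3  4|0|0
R(0,1) f=1→J1  4|1|0
+link4  5|1|0
PS(2,1) f=2→J2  5|1|1
+link5  6|1|1
PS(0,3) f=2→J2  6|1|2
R(4,0) f=1→J1  6|2|2
PS(1,5) f=2→J2  6|2|3
+link6  7|2|3
C(6,3) f=2→J2  7|2|4
+link7  8|2|4
P(1,7) f=1→J1  8|3|4
PS(7,6) f=2→J2  8|3|5
M = 3(8−1)−2·3−5 = 21−6−5 = 10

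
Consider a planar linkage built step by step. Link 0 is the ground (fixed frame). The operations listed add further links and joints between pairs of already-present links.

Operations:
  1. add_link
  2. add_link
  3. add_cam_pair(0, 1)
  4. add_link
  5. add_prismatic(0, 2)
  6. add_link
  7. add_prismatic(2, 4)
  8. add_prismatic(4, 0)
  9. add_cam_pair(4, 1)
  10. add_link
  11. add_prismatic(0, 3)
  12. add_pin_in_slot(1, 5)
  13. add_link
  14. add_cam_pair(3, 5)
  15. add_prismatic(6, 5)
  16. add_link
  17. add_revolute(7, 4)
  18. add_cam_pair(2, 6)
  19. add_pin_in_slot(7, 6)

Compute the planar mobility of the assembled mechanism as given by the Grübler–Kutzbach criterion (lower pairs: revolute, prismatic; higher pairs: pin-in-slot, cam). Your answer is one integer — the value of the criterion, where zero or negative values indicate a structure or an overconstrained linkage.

(L,J1,J2)=(1,0,0); link0 fixed
link1: (2,0,0)
link2: (3,0,0)
C 0-1 [J2]: (3,0,1)
link3: (4,0,1)
P 0-2 [J1]: (4,1,1)
link4: (5,1,1)
P 2-4 [J1]: (5,2,1)
P 4-0 [J1]: (5,3,1)
C 4-1 [J2]: (5,3,2)
link5: (6,3,2)
P 0-3 [J1]: (6,4,2)
PS 1-5 [J2]: (6,4,3)
link6: (7,4,3)
C 3-5 [J2]: (7,4,4)
P 6-5 [J1]: (7,5,4)
link7: (8,5,4)
R 7-4 [J1]: (8,6,4)
C 2-6 [J2]: (8,6,5)
PS 7-6 [J2]: (8,6,6)
Grübler: 3·7 − 2·6 − 6 = 3

M = 3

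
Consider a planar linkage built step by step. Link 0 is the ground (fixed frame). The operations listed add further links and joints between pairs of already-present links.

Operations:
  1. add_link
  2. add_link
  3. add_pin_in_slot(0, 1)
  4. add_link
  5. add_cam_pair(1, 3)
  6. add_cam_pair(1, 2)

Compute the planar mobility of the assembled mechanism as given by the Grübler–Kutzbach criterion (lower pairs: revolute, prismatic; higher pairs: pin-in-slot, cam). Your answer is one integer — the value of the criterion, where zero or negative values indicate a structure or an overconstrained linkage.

[1;0;0] (link 0 is ground)
L+ [2;0;0]
L+ [3;0;0]
PS(0,1)∈J2 [3;0;1]
L+ [4;0;1]
C(1,3)∈J2 [4;0;2]
C(1,2)∈J2 [4;0;3]
mobility = 9 − 0 − 3 = 6

M = 6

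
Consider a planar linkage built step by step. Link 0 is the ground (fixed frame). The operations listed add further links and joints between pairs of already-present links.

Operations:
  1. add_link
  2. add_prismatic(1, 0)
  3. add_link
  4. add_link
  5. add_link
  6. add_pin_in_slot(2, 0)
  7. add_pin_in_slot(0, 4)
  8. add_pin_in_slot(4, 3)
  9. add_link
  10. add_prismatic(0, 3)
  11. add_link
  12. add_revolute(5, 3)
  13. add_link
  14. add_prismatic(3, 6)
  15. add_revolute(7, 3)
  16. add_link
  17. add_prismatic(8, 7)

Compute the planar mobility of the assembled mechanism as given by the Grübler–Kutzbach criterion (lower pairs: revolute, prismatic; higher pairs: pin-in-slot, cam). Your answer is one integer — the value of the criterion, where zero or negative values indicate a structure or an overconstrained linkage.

M = 9

ground; <1,0,0>
#1 <2,0,0>
P:1↔0 J1 <2,1,0>
#2 <3,1,0>
#3 <4,1,0>
#4 <5,1,0>
PS:2↔0 J2 <5,1,1>
PS:0↔4 J2 <5,1,2>
PS:4↔3 J2 <5,1,3>
#5 <6,1,3>
P:0↔3 J1 <6,2,3>
#6 <7,2,3>
R:5↔3 J1 <7,3,3>
#7 <8,3,3>
P:3↔6 J1 <8,4,3>
R:7↔3 J1 <8,5,3>
#8 <9,5,3>
P:8↔7 J1 <9,6,3>
3×8 − 2×6 − 1×3 = 9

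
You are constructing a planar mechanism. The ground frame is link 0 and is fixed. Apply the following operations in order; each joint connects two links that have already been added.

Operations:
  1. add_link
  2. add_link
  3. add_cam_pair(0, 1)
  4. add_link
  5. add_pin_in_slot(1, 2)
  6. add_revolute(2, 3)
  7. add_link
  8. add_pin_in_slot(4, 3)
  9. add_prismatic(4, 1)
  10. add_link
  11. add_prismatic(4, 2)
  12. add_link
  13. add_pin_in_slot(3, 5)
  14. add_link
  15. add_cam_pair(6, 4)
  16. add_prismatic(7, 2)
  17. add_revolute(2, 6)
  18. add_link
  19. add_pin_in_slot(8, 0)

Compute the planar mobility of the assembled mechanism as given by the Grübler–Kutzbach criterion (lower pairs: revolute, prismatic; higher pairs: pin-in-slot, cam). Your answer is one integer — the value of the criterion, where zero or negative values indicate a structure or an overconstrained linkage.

M = 8

[1;0;0] (link 0 is ground)
L+ [2;0;0]
L+ [3;0;0]
C(0,1)∈J2 [3;0;1]
L+ [4;0;1]
PS(1,2)∈J2 [4;0;2]
R(2,3)∈J1 [4;1;2]
L+ [5;1;2]
PS(4,3)∈J2 [5;1;3]
P(4,1)∈J1 [5;2;3]
L+ [6;2;3]
P(4,2)∈J1 [6;3;3]
L+ [7;3;3]
PS(3,5)∈J2 [7;3;4]
L+ [8;3;4]
C(6,4)∈J2 [8;3;5]
P(7,2)∈J1 [8;4;5]
R(2,6)∈J1 [8;5;5]
L+ [9;5;5]
PS(8,0)∈J2 [9;5;6]
mobility = 24 − 10 − 6 = 8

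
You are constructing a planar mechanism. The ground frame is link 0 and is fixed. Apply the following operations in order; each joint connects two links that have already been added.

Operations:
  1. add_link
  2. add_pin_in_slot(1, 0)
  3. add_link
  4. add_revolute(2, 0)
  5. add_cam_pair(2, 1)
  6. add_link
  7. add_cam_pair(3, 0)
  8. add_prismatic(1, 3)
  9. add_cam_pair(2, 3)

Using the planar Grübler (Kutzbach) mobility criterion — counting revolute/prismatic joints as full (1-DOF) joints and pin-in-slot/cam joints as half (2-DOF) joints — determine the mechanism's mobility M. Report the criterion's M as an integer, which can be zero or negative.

link 0 = ground. State L|J1|J2 = 1|0|0
+link1  2|0|0
PS(1,0) f=2→J2  2|0|1
+link2  3|0|1
R(2,0) f=1→J1  3|1|1
C(2,1) f=2→J2  3|1|2
+link3  4|1|2
C(3,0) f=2→J2  4|1|3
P(1,3) f=1→J1  4|2|3
C(2,3) f=2→J2  4|2|4
M = 3(4−1)−2·2−4 = 9−4−4 = 1

M = 1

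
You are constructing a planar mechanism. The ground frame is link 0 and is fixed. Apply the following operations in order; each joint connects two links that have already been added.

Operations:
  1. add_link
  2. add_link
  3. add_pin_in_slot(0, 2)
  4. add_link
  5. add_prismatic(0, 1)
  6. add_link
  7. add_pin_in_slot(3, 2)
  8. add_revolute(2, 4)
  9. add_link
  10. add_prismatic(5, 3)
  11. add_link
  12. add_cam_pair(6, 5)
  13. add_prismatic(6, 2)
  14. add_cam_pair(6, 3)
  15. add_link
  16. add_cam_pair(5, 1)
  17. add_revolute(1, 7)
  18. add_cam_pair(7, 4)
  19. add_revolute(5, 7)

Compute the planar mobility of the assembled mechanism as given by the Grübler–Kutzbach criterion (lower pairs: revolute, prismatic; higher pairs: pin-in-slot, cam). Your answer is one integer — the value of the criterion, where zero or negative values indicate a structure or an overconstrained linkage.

L=1 J1=0 J2=0
add link → L=2 J1=0 J2=0
add link → L=3 J1=0 J2=0
PS@0,2 dof=2 J2 → L=3 J1=0 J2=1
add link → L=4 J1=0 J2=1
P@0,1 dof=1 J1 → L=4 J1=1 J2=1
add link → L=5 J1=1 J2=1
PS@3,2 dof=2 J2 → L=5 J1=1 J2=2
R@2,4 dof=1 J1 → L=5 J1=2 J2=2
add link → L=6 J1=2 J2=2
P@5,3 dof=1 J1 → L=6 J1=3 J2=2
add link → L=7 J1=3 J2=2
C@6,5 dof=2 J2 → L=7 J1=3 J2=3
P@6,2 dof=1 J1 → L=7 J1=4 J2=3
C@6,3 dof=2 J2 → L=7 J1=4 J2=4
add link → L=8 J1=4 J2=4
C@5,1 dof=2 J2 → L=8 J1=4 J2=5
R@1,7 dof=1 J1 → L=8 J1=5 J2=5
C@7,4 dof=2 J2 → L=8 J1=5 J2=6
R@5,7 dof=1 J1 → L=8 J1=6 J2=6
M=3(L−1)−2J1−J2=3·7−2·6−6=3

M = 3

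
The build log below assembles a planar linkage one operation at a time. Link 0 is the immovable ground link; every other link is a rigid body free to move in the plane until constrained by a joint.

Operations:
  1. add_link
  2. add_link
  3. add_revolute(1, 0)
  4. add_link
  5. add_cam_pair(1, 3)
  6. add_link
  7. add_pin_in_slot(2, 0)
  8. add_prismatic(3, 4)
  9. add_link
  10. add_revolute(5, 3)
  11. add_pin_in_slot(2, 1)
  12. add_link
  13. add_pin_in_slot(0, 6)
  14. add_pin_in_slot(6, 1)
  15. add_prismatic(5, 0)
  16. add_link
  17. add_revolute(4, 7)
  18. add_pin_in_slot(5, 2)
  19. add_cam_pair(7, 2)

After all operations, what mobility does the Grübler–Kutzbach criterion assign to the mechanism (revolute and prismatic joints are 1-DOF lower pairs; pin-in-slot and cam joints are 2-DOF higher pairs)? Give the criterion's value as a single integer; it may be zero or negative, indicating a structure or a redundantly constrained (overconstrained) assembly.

[1;0;0] (link 0 is ground)
L+ [2;0;0]
L+ [3;0;0]
R(1,0)∈J1 [3;1;0]
L+ [4;1;0]
C(1,3)∈J2 [4;1;1]
L+ [5;1;1]
PS(2,0)∈J2 [5;1;2]
P(3,4)∈J1 [5;2;2]
L+ [6;2;2]
R(5,3)∈J1 [6;3;2]
PS(2,1)∈J2 [6;3;3]
L+ [7;3;3]
PS(0,6)∈J2 [7;3;4]
PS(6,1)∈J2 [7;3;5]
P(5,0)∈J1 [7;4;5]
L+ [8;4;5]
R(4,7)∈J1 [8;5;5]
PS(5,2)∈J2 [8;5;6]
C(7,2)∈J2 [8;5;7]
mobility = 21 − 10 − 7 = 4

M = 4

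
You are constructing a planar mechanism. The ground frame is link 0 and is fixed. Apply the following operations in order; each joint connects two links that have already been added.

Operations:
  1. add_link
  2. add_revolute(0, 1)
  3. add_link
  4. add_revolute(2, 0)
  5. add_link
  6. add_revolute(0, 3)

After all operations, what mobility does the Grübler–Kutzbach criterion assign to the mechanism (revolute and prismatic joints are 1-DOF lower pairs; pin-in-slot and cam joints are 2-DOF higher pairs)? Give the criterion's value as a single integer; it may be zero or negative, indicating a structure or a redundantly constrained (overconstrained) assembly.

M = 3

ground; <1,0,0>
#1 <2,0,0>
R:0↔1 J1 <2,1,0>
#2 <3,1,0>
R:2↔0 J1 <3,2,0>
#3 <4,2,0>
R:0↔3 J1 <4,3,0>
3×3 − 2×3 − 1×0 = 3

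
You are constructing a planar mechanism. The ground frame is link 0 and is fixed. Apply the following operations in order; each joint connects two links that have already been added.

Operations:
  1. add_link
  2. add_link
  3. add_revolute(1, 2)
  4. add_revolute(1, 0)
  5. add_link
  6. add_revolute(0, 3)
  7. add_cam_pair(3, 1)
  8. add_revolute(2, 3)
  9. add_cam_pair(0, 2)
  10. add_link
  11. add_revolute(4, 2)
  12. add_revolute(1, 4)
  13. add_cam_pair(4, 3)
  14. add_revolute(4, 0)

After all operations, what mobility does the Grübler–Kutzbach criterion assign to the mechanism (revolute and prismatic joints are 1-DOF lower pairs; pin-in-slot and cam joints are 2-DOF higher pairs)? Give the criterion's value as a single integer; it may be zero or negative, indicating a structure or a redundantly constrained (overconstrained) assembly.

ground; <1,0,0>
#1 <2,0,0>
#2 <3,0,0>
R:1↔2 J1 <3,1,0>
R:1↔0 J1 <3,2,0>
#3 <4,2,0>
R:0↔3 J1 <4,3,0>
C:3↔1 J2 <4,3,1>
R:2↔3 J1 <4,4,1>
C:0↔2 J2 <4,4,2>
#4 <5,4,2>
R:4↔2 J1 <5,5,2>
R:1↔4 J1 <5,6,2>
C:4↔3 J2 <5,6,3>
R:4↔0 J1 <5,7,3>
3×4 − 2×7 − 1×3 = -5

M = -5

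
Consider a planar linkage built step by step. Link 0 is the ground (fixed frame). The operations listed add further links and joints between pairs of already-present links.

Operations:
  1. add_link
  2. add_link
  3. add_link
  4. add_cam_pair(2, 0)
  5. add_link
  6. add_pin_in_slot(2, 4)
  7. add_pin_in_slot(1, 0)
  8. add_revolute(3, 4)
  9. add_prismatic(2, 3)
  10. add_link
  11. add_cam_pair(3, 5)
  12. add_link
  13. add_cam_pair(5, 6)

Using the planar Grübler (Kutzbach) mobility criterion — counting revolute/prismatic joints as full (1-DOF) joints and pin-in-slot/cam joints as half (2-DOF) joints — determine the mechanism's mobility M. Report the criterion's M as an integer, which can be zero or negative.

M = 9

ground; <1,0,0>
#1 <2,0,0>
#2 <3,0,0>
#3 <4,0,0>
C:2↔0 J2 <4,0,1>
#4 <5,0,1>
PS:2↔4 J2 <5,0,2>
PS:1↔0 J2 <5,0,3>
R:3↔4 J1 <5,1,3>
P:2↔3 J1 <5,2,3>
#5 <6,2,3>
C:3↔5 J2 <6,2,4>
#6 <7,2,4>
C:5↔6 J2 <7,2,5>
3×6 − 2×2 − 1×5 = 9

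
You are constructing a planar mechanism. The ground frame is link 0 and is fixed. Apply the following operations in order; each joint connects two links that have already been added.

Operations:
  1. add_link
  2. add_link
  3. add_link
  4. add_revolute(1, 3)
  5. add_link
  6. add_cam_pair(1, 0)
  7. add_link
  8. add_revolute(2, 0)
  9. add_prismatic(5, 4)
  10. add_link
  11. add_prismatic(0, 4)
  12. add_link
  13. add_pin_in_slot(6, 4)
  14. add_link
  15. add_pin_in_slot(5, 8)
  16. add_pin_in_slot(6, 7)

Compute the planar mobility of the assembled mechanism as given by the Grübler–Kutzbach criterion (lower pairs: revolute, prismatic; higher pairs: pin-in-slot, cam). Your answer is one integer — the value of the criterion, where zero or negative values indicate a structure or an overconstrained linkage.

M = 12

[1;0;0] (link 0 is ground)
L+ [2;0;0]
L+ [3;0;0]
L+ [4;0;0]
R(1,3)∈J1 [4;1;0]
L+ [5;1;0]
C(1,0)∈J2 [5;1;1]
L+ [6;1;1]
R(2,0)∈J1 [6;2;1]
P(5,4)∈J1 [6;3;1]
L+ [7;3;1]
P(0,4)∈J1 [7;4;1]
L+ [8;4;1]
PS(6,4)∈J2 [8;4;2]
L+ [9;4;2]
PS(5,8)∈J2 [9;4;3]
PS(6,7)∈J2 [9;4;4]
mobility = 24 − 8 − 4 = 12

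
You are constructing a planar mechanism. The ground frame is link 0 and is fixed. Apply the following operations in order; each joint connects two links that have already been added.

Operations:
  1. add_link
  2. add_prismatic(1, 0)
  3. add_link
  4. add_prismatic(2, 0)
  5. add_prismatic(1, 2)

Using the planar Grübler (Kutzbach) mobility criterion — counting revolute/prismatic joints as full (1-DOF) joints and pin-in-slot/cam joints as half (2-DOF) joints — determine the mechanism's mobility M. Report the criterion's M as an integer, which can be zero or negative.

M = 0

ground; <1,0,0>
#1 <2,0,0>
P:1↔0 J1 <2,1,0>
#2 <3,1,0>
P:2↔0 J1 <3,2,0>
P:1↔2 J1 <3,3,0>
3×2 − 2×3 − 1×0 = 0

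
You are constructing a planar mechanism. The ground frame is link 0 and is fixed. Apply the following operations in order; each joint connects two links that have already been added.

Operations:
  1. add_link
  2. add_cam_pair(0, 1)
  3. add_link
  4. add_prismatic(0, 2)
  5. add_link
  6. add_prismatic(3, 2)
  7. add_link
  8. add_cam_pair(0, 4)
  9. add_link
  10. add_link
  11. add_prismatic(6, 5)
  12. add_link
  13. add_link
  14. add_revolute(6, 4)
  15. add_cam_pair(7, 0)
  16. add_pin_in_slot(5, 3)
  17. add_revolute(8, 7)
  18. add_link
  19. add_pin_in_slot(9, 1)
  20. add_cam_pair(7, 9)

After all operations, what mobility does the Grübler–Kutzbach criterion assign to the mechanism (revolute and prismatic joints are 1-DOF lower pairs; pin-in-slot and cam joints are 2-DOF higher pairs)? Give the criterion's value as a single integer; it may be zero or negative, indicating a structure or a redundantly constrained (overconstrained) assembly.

ground; <1,0,0>
#1 <2,0,0>
C:0↔1 J2 <2,0,1>
#2 <3,0,1>
P:0↔2 J1 <3,1,1>
#3 <4,1,1>
P:3↔2 J1 <4,2,1>
#4 <5,2,1>
C:0↔4 J2 <5,2,2>
#5 <6,2,2>
#6 <7,2,2>
P:6↔5 J1 <7,3,2>
#7 <8,3,2>
#8 <9,3,2>
R:6↔4 J1 <9,4,2>
C:7↔0 J2 <9,4,3>
PS:5↔3 J2 <9,4,4>
R:8↔7 J1 <9,5,4>
#9 <10,5,4>
PS:9↔1 J2 <10,5,5>
C:7↔9 J2 <10,5,6>
3×9 − 2×5 − 1×6 = 11

M = 11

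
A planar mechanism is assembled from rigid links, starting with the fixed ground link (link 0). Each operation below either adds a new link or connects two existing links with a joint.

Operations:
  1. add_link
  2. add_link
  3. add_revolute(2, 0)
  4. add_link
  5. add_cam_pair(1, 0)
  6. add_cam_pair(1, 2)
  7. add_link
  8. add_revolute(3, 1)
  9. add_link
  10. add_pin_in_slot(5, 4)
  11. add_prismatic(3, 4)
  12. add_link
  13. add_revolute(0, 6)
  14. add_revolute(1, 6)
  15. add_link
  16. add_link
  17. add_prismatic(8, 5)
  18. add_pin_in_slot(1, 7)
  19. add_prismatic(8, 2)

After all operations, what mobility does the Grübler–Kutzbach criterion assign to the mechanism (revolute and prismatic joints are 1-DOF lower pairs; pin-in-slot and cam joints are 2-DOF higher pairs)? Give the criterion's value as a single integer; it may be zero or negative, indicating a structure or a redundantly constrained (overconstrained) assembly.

M = 6

link 0 = ground. State L|J1|J2 = 1|0|0
+link1  2|0|0
+link2  3|0|0
R(2,0) f=1→J1  3|1|0
+link3  4|1|0
C(1,0) f=2→J2  4|1|1
C(1,2) f=2→J2  4|1|2
+link4  5|1|2
R(3,1) f=1→J1  5|2|2
+link5  6|2|2
PS(5,4) f=2→J2  6|2|3
P(3,4) f=1→J1  6|3|3
+link6  7|3|3
R(0,6) f=1→J1  7|4|3
R(1,6) f=1→J1  7|5|3
+link7  8|5|3
+link8  9|5|3
P(8,5) f=1→J1  9|6|3
PS(1,7) f=2→J2  9|6|4
P(8,2) f=1→J1  9|7|4
M = 3(9−1)−2·7−4 = 24−14−4 = 6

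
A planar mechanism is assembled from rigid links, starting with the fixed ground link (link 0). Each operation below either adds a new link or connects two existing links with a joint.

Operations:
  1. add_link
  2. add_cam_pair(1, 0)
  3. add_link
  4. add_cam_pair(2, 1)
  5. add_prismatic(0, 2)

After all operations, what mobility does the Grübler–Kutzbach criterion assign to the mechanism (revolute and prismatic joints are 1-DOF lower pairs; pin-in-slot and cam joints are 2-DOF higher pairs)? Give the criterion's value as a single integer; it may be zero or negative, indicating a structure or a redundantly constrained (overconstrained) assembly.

ground; <1,0,0>
#1 <2,0,0>
C:1↔0 J2 <2,0,1>
#2 <3,0,1>
C:2↔1 J2 <3,0,2>
P:0↔2 J1 <3,1,2>
3×2 − 2×1 − 1×2 = 2

M = 2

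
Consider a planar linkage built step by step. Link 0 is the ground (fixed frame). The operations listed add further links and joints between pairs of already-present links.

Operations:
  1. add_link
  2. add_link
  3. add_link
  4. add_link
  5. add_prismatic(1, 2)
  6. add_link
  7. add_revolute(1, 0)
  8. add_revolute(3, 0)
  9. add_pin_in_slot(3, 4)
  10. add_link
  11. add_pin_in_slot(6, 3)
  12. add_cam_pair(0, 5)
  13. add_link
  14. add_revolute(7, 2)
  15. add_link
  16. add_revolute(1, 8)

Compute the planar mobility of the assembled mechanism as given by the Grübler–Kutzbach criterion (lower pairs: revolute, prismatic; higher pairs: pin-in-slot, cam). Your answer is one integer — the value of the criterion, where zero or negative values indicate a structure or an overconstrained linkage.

link 0 = ground. State L|J1|J2 = 1|0|0
+link1  2|0|0
+link2  3|0|0
+link3  4|0|0
+link4  5|0|0
P(1,2) f=1→J1  5|1|0
+link5  6|1|0
R(1,0) f=1→J1  6|2|0
R(3,0) f=1→J1  6|3|0
PS(3,4) f=2→J2  6|3|1
+link6  7|3|1
PS(6,3) f=2→J2  7|3|2
C(0,5) f=2→J2  7|3|3
+link7  8|3|3
R(7,2) f=1→J1  8|4|3
+link8  9|4|3
R(1,8) f=1→J1  9|5|3
M = 3(9−1)−2·5−3 = 24−10−3 = 11

M = 11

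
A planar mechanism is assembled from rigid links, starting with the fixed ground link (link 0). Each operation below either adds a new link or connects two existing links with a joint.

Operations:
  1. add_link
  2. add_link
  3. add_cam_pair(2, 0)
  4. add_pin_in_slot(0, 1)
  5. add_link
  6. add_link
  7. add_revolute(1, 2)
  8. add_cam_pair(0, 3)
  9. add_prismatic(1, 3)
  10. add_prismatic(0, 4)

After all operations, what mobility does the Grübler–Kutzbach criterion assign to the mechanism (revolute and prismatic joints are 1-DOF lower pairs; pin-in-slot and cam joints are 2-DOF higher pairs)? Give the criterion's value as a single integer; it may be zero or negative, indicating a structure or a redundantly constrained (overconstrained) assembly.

ground; <1,0,0>
#1 <2,0,0>
#2 <3,0,0>
C:2↔0 J2 <3,0,1>
PS:0↔1 J2 <3,0,2>
#3 <4,0,2>
#4 <5,0,2>
R:1↔2 J1 <5,1,2>
C:0↔3 J2 <5,1,3>
P:1↔3 J1 <5,2,3>
P:0↔4 J1 <5,3,3>
3×4 − 2×3 − 1×3 = 3

M = 3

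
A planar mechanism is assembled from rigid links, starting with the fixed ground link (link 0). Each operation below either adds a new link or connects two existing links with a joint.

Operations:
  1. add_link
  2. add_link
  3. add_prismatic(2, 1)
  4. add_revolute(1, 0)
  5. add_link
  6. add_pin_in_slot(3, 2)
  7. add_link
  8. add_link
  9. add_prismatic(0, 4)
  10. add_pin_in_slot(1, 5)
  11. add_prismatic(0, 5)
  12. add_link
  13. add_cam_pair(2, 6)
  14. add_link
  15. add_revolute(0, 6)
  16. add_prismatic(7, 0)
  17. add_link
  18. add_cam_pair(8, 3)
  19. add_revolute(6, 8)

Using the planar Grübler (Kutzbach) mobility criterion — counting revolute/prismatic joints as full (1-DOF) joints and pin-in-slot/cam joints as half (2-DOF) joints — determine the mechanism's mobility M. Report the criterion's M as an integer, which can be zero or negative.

[1;0;0] (link 0 is ground)
L+ [2;0;0]
L+ [3;0;0]
P(2,1)∈J1 [3;1;0]
R(1,0)∈J1 [3;2;0]
L+ [4;2;0]
PS(3,2)∈J2 [4;2;1]
L+ [5;2;1]
L+ [6;2;1]
P(0,4)∈J1 [6;3;1]
PS(1,5)∈J2 [6;3;2]
P(0,5)∈J1 [6;4;2]
L+ [7;4;2]
C(2,6)∈J2 [7;4;3]
L+ [8;4;3]
R(0,6)∈J1 [8;5;3]
P(7,0)∈J1 [8;6;3]
L+ [9;6;3]
C(8,3)∈J2 [9;6;4]
R(6,8)∈J1 [9;7;4]
mobility = 24 − 14 − 4 = 6

M = 6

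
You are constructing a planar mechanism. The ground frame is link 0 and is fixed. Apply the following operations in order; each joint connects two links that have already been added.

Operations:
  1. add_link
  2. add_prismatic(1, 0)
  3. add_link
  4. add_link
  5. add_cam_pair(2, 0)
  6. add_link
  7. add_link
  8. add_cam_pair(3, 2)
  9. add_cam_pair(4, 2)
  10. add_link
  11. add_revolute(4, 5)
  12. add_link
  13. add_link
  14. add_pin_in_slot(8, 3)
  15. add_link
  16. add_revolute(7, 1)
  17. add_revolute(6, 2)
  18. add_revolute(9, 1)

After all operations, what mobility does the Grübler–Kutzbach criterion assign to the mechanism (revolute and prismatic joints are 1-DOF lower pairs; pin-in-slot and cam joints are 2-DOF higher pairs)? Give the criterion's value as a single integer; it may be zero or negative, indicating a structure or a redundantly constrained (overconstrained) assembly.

link 0 = ground. State L|J1|J2 = 1|0|0
+link1  2|0|0
P(1,0) f=1→J1  2|1|0
+link2  3|1|0
+link3  4|1|0
C(2,0) f=2→J2  4|1|1
+link4  5|1|1
+link5  6|1|1
C(3,2) f=2→J2  6|1|2
C(4,2) f=2→J2  6|1|3
+link6  7|1|3
R(4,5) f=1→J1  7|2|3
+link7  8|2|3
+link8  9|2|3
PS(8,3) f=2→J2  9|2|4
+link9  10|2|4
R(7,1) f=1→J1  10|3|4
R(6,2) f=1→J1  10|4|4
R(9,1) f=1→J1  10|5|4
M = 3(10−1)−2·5−4 = 27−10−4 = 13

M = 13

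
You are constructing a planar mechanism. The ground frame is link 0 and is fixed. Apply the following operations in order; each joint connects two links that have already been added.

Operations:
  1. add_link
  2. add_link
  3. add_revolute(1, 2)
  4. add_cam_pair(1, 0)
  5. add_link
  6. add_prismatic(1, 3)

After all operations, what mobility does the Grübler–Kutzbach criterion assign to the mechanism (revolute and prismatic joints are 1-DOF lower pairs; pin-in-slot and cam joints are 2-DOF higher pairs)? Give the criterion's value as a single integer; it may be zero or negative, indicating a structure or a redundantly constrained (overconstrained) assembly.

(L,J1,J2)=(1,0,0); link0 fixed
link1: (2,0,0)
link2: (3,0,0)
R 1-2 [J1]: (3,1,0)
C 1-0 [J2]: (3,1,1)
link3: (4,1,1)
P 1-3 [J1]: (4,2,1)
Grübler: 3·3 − 2·2 − 1 = 4

M = 4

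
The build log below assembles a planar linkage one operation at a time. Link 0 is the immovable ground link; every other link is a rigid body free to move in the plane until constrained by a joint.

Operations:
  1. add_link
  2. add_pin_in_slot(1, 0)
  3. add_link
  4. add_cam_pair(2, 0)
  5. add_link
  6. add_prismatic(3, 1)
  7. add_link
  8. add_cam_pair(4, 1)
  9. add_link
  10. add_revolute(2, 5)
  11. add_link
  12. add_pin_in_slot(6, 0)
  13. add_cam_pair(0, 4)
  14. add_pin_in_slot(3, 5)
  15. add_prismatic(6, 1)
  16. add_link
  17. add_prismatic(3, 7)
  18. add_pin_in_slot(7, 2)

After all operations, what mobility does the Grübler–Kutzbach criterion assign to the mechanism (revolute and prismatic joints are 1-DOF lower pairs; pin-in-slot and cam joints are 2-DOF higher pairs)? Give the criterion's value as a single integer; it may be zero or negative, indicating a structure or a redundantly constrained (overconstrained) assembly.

M = 6

[1;0;0] (link 0 is ground)
L+ [2;0;0]
PS(1,0)∈J2 [2;0;1]
L+ [3;0;1]
C(2,0)∈J2 [3;0;2]
L+ [4;0;2]
P(3,1)∈J1 [4;1;2]
L+ [5;1;2]
C(4,1)∈J2 [5;1;3]
L+ [6;1;3]
R(2,5)∈J1 [6;2;3]
L+ [7;2;3]
PS(6,0)∈J2 [7;2;4]
C(0,4)∈J2 [7;2;5]
PS(3,5)∈J2 [7;2;6]
P(6,1)∈J1 [7;3;6]
L+ [8;3;6]
P(3,7)∈J1 [8;4;6]
PS(7,2)∈J2 [8;4;7]
mobility = 21 − 8 − 7 = 6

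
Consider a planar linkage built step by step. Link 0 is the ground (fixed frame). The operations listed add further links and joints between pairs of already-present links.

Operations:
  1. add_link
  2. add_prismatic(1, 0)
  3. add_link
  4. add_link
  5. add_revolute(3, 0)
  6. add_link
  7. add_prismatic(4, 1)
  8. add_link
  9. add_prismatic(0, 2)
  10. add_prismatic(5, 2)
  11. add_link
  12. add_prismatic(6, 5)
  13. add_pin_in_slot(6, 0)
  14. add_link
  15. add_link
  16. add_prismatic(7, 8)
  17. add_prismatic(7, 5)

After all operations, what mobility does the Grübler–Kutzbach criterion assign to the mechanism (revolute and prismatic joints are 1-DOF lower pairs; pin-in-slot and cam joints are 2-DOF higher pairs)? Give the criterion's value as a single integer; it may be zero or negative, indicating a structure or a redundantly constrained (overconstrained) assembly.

M = 7

[1;0;0] (link 0 is ground)
L+ [2;0;0]
P(1,0)∈J1 [2;1;0]
L+ [3;1;0]
L+ [4;1;0]
R(3,0)∈J1 [4;2;0]
L+ [5;2;0]
P(4,1)∈J1 [5;3;0]
L+ [6;3;0]
P(0,2)∈J1 [6;4;0]
P(5,2)∈J1 [6;5;0]
L+ [7;5;0]
P(6,5)∈J1 [7;6;0]
PS(6,0)∈J2 [7;6;1]
L+ [8;6;1]
L+ [9;6;1]
P(7,8)∈J1 [9;7;1]
P(7,5)∈J1 [9;8;1]
mobility = 24 − 16 − 1 = 7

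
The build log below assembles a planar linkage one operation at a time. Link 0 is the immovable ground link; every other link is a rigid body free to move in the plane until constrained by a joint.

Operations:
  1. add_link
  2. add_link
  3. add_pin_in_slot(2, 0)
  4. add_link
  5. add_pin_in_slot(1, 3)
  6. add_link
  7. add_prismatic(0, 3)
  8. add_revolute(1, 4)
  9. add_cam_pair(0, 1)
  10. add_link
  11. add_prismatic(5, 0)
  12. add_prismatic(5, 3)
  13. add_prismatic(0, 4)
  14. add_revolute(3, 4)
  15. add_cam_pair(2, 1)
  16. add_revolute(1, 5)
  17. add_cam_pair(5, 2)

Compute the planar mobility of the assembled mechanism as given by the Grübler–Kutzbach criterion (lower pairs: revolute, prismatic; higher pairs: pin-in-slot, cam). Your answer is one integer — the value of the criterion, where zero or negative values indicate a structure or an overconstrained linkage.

M = -4

link 0 = ground. State L|J1|J2 = 1|0|0
+link1  2|0|0
+link2  3|0|0
PS(2,0) f=2→J2  3|0|1
+link3  4|0|1
PS(1,3) f=2→J2  4|0|2
+link4  5|0|2
P(0,3) f=1→J1  5|1|2
R(1,4) f=1→J1  5|2|2
C(0,1) f=2→J2  5|2|3
+link5  6|2|3
P(5,0) f=1→J1  6|3|3
P(5,3) f=1→J1  6|4|3
P(0,4) f=1→J1  6|5|3
R(3,4) f=1→J1  6|6|3
C(2,1) f=2→J2  6|6|4
R(1,5) f=1→J1  6|7|4
C(5,2) f=2→J2  6|7|5
M = 3(6−1)−2·7−5 = 15−14−5 = -4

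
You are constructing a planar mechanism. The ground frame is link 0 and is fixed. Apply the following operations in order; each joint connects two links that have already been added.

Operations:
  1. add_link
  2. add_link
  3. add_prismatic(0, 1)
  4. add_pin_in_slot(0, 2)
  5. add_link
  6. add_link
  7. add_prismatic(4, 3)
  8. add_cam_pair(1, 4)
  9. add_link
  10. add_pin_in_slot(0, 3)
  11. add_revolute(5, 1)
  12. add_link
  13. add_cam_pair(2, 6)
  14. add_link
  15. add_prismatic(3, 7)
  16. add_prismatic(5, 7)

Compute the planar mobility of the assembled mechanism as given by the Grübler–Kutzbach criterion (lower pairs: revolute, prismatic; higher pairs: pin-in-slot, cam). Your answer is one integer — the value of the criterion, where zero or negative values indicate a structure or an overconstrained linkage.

M = 7

L=1 J1=0 J2=0
add link → L=2 J1=0 J2=0
add link → L=3 J1=0 J2=0
P@0,1 dof=1 J1 → L=3 J1=1 J2=0
PS@0,2 dof=2 J2 → L=3 J1=1 J2=1
add link → L=4 J1=1 J2=1
add link → L=5 J1=1 J2=1
P@4,3 dof=1 J1 → L=5 J1=2 J2=1
C@1,4 dof=2 J2 → L=5 J1=2 J2=2
add link → L=6 J1=2 J2=2
PS@0,3 dof=2 J2 → L=6 J1=2 J2=3
R@5,1 dof=1 J1 → L=6 J1=3 J2=3
add link → L=7 J1=3 J2=3
C@2,6 dof=2 J2 → L=7 J1=3 J2=4
add link → L=8 J1=3 J2=4
P@3,7 dof=1 J1 → L=8 J1=4 J2=4
P@5,7 dof=1 J1 → L=8 J1=5 J2=4
M=3(L−1)−2J1−J2=3·7−2·5−4=7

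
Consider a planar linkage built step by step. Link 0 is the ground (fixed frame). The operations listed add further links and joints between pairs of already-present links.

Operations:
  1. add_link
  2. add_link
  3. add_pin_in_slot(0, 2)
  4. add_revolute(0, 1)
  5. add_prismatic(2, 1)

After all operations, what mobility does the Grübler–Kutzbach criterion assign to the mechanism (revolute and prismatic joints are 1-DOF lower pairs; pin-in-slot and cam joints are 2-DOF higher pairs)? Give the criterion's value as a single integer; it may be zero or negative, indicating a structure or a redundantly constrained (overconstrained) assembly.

ground; <1,0,0>
#1 <2,0,0>
#2 <3,0,0>
PS:0↔2 J2 <3,0,1>
R:0↔1 J1 <3,1,1>
P:2↔1 J1 <3,2,1>
3×2 − 2×2 − 1×1 = 1

M = 1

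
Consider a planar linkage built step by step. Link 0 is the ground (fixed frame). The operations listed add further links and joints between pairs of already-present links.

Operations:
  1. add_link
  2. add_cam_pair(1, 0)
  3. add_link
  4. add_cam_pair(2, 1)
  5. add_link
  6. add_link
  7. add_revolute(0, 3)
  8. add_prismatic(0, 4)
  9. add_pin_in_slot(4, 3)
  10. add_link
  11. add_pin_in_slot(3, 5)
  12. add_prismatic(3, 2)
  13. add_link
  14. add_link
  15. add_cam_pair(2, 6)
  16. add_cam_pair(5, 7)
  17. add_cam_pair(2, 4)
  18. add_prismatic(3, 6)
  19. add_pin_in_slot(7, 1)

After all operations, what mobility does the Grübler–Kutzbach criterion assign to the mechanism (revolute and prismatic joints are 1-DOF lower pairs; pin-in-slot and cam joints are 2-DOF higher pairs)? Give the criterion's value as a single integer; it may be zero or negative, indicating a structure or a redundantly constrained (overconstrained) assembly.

L=1 J1=0 J2=0
add link → L=2 J1=0 J2=0
C@1,0 dof=2 J2 → L=2 J1=0 J2=1
add link → L=3 J1=0 J2=1
C@2,1 dof=2 J2 → L=3 J1=0 J2=2
add link → L=4 J1=0 J2=2
add link → L=5 J1=0 J2=2
R@0,3 dof=1 J1 → L=5 J1=1 J2=2
P@0,4 dof=1 J1 → L=5 J1=2 J2=2
PS@4,3 dof=2 J2 → L=5 J1=2 J2=3
add link → L=6 J1=2 J2=3
PS@3,5 dof=2 J2 → L=6 J1=2 J2=4
P@3,2 dof=1 J1 → L=6 J1=3 J2=4
add link → L=7 J1=3 J2=4
add link → L=8 J1=3 J2=4
C@2,6 dof=2 J2 → L=8 J1=3 J2=5
C@5,7 dof=2 J2 → L=8 J1=3 J2=6
C@2,4 dof=2 J2 → L=8 J1=3 J2=7
P@3,6 dof=1 J1 → L=8 J1=4 J2=7
PS@7,1 dof=2 J2 → L=8 J1=4 J2=8
M=3(L−1)−2J1−J2=3·7−2·4−8=5

M = 5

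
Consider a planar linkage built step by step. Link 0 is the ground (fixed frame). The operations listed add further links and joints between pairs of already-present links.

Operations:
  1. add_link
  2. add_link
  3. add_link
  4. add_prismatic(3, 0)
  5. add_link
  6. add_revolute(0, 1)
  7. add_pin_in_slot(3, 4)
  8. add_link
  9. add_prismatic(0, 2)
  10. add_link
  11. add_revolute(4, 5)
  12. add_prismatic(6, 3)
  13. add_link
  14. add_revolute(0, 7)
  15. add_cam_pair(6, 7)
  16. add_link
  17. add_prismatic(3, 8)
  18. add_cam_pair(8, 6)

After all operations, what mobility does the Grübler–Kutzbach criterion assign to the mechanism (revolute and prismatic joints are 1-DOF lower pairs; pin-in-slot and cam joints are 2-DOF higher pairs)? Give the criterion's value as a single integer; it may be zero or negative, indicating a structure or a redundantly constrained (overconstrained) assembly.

ground; <1,0,0>
#1 <2,0,0>
#2 <3,0,0>
#3 <4,0,0>
P:3↔0 J1 <4,1,0>
#4 <5,1,0>
R:0↔1 J1 <5,2,0>
PS:3↔4 J2 <5,2,1>
#5 <6,2,1>
P:0↔2 J1 <6,3,1>
#6 <7,3,1>
R:4↔5 J1 <7,4,1>
P:6↔3 J1 <7,5,1>
#7 <8,5,1>
R:0↔7 J1 <8,6,1>
C:6↔7 J2 <8,6,2>
#8 <9,6,2>
P:3↔8 J1 <9,7,2>
C:8↔6 J2 <9,7,3>
3×8 − 2×7 − 1×3 = 7

M = 7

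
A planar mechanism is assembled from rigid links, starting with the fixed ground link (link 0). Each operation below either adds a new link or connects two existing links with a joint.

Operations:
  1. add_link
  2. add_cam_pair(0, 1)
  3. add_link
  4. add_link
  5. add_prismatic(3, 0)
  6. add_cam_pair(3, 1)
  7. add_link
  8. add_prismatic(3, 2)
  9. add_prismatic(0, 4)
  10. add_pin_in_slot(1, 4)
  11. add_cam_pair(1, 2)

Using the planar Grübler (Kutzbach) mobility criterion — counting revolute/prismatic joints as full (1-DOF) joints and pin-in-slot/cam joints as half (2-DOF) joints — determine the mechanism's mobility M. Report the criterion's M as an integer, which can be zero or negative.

L=1 J1=0 J2=0
add link → L=2 J1=0 J2=0
C@0,1 dof=2 J2 → L=2 J1=0 J2=1
add link → L=3 J1=0 J2=1
add link → L=4 J1=0 J2=1
P@3,0 dof=1 J1 → L=4 J1=1 J2=1
C@3,1 dof=2 J2 → L=4 J1=1 J2=2
add link → L=5 J1=1 J2=2
P@3,2 dof=1 J1 → L=5 J1=2 J2=2
P@0,4 dof=1 J1 → L=5 J1=3 J2=2
PS@1,4 dof=2 J2 → L=5 J1=3 J2=3
C@1,2 dof=2 J2 → L=5 J1=3 J2=4
M=3(L−1)−2J1−J2=3·4−2·3−4=2

M = 2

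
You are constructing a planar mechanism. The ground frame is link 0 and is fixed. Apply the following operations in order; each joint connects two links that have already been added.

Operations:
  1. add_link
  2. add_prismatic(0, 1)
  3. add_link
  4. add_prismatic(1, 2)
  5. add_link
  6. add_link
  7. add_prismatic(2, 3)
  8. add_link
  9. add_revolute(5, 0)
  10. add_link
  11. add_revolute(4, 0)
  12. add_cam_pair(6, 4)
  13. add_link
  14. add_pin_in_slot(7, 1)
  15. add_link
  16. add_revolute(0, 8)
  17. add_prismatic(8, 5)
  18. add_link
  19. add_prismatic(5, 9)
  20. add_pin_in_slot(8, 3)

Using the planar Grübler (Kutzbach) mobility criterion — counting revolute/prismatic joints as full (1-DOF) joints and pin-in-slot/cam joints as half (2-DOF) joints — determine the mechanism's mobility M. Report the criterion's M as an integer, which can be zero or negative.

ground; <1,0,0>
#1 <2,0,0>
P:0↔1 J1 <2,1,0>
#2 <3,1,0>
P:1↔2 J1 <3,2,0>
#3 <4,2,0>
#4 <5,2,0>
P:2↔3 J1 <5,3,0>
#5 <6,3,0>
R:5↔0 J1 <6,4,0>
#6 <7,4,0>
R:4↔0 J1 <7,5,0>
C:6↔4 J2 <7,5,1>
#7 <8,5,1>
PS:7↔1 J2 <8,5,2>
#8 <9,5,2>
R:0↔8 J1 <9,6,2>
P:8↔5 J1 <9,7,2>
#9 <10,7,2>
P:5↔9 J1 <10,8,2>
PS:8↔3 J2 <10,8,3>
3×9 − 2×8 − 1×3 = 8

M = 8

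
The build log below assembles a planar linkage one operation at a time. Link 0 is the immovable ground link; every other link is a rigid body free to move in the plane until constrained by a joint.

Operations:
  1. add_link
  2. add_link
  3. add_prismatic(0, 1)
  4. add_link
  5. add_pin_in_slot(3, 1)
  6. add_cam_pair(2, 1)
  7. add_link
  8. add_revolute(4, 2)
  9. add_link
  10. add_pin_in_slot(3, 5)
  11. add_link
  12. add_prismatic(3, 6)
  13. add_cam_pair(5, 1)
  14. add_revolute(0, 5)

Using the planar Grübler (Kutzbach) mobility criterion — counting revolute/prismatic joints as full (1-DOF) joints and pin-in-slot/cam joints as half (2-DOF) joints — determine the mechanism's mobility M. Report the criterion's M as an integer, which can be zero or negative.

M = 6

ground; <1,0,0>
#1 <2,0,0>
#2 <3,0,0>
P:0↔1 J1 <3,1,0>
#3 <4,1,0>
PS:3↔1 J2 <4,1,1>
C:2↔1 J2 <4,1,2>
#4 <5,1,2>
R:4↔2 J1 <5,2,2>
#5 <6,2,2>
PS:3↔5 J2 <6,2,3>
#6 <7,2,3>
P:3↔6 J1 <7,3,3>
C:5↔1 J2 <7,3,4>
R:0↔5 J1 <7,4,4>
3×6 − 2×4 − 1×4 = 6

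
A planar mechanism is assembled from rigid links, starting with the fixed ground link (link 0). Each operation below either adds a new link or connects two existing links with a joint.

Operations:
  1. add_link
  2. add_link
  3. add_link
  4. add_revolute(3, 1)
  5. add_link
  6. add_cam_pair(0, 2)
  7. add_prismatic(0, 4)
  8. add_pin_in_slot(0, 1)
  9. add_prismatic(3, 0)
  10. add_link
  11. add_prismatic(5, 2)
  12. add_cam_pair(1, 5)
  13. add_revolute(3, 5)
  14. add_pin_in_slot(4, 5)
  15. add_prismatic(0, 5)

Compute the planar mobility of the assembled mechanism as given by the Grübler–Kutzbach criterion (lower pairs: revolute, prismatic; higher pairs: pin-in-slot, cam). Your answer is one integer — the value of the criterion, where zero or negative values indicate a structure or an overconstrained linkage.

M = -1

ground; <1,0,0>
#1 <2,0,0>
#2 <3,0,0>
#3 <4,0,0>
R:3↔1 J1 <4,1,0>
#4 <5,1,0>
C:0↔2 J2 <5,1,1>
P:0↔4 J1 <5,2,1>
PS:0↔1 J2 <5,2,2>
P:3↔0 J1 <5,3,2>
#5 <6,3,2>
P:5↔2 J1 <6,4,2>
C:1↔5 J2 <6,4,3>
R:3↔5 J1 <6,5,3>
PS:4↔5 J2 <6,5,4>
P:0↔5 J1 <6,6,4>
3×5 − 2×6 − 1×4 = -1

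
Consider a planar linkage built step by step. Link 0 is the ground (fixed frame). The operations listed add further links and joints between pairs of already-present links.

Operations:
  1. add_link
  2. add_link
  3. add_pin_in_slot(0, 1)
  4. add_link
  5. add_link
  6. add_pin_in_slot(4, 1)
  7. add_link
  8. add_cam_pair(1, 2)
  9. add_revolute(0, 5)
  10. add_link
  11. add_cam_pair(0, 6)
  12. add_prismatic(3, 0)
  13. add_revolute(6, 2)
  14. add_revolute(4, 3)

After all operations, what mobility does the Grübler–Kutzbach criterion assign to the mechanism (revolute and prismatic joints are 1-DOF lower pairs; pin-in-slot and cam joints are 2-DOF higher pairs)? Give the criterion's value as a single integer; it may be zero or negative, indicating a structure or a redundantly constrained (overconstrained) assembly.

M = 6

link 0 = ground. State L|J1|J2 = 1|0|0
+link1  2|0|0
+link2  3|0|0
PS(0,1) f=2→J2  3|0|1
+link3  4|0|1
+link4  5|0|1
PS(4,1) f=2→J2  5|0|2
+link5  6|0|2
C(1,2) f=2→J2  6|0|3
R(0,5) f=1→J1  6|1|3
+link6  7|1|3
C(0,6) f=2→J2  7|1|4
P(3,0) f=1→J1  7|2|4
R(6,2) f=1→J1  7|3|4
R(4,3) f=1→J1  7|4|4
M = 3(7−1)−2·4−4 = 18−8−4 = 6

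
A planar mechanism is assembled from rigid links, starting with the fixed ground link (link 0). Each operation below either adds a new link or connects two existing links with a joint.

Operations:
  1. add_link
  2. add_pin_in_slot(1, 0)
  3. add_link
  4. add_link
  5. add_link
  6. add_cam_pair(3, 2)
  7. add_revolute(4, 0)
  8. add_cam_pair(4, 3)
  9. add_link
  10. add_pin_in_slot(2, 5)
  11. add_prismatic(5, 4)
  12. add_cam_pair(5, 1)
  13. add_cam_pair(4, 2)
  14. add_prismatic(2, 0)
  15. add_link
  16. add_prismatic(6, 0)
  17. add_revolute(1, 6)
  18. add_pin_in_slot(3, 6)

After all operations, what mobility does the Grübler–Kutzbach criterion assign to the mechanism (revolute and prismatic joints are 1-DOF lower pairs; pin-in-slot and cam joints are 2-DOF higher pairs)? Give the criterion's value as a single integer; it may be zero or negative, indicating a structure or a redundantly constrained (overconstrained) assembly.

link 0 = ground. State L|J1|J2 = 1|0|0
+link1  2|0|0
PS(1,0) f=2→J2  2|0|1
+link2  3|0|1
+link3  4|0|1
+link4  5|0|1
C(3,2) f=2→J2  5|0|2
R(4,0) f=1→J1  5|1|2
C(4,3) f=2→J2  5|1|3
+link5  6|1|3
PS(2,5) f=2→J2  6|1|4
P(5,4) f=1→J1  6|2|4
C(5,1) f=2→J2  6|2|5
C(4,2) f=2→J2  6|2|6
P(2,0) f=1→J1  6|3|6
+link6  7|3|6
P(6,0) f=1→J1  7|4|6
R(1,6) f=1→J1  7|5|6
PS(3,6) f=2→J2  7|5|7
M = 3(7−1)−2·5−7 = 18−10−7 = 1

M = 1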